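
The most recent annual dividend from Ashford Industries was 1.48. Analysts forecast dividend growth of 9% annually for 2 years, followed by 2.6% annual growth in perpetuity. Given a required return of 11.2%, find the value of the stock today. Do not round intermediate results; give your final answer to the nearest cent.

D_1 = 1.61320
D_2 = 1.75839
Terminal value at year 2: TV = D_2×(1+g_2)/(r−g_2) = 1.80411/0.086 = 20.97798
P_0 = D_1/(1+r)^1 + D_2/(1+r)^2 + TV/(1+r)^2
    = 1.45072 + 1.42202 + 16.96501 = 19.83774

19.84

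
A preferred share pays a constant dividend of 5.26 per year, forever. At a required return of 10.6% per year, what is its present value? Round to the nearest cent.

Level perpetuity: PV = C / r = 5.26 / 0.106 = 49.62

49.62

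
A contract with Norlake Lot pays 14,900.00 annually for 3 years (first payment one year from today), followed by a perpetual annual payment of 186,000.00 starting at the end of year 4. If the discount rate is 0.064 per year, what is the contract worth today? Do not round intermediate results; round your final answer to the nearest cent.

PV of 3-year annuity: 14,900.00 × [1 − (1+0.064)^−3] / 0.064 = 39534.95057
Perpetuity value at year 3: 186,000.00 / 0.064 = 2906250.00000
PV of perpetuity: 2906250.00000 / (1+0.064)^3 = 2412726.45599
Total PV = 39534.95057 + 2412726.45599 = 2452261.40656

2452261.41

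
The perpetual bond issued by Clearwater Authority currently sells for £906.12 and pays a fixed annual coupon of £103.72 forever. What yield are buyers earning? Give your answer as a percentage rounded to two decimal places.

11.45%

P = C/r ⇒ r = C/P = £103.72/£906.12 = 0.114466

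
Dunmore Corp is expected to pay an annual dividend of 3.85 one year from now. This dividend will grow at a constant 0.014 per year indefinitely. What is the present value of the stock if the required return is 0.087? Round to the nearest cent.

Growing perpetuity: P = D₁ / (r − g) = 3.8500 / (0.087 − 0.014) = 52.74

52.74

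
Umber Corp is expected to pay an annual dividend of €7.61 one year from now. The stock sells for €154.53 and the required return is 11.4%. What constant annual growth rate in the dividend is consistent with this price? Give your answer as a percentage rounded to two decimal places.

P = D₁/(r−g) ⇒ g = r − D₁/P = 0.114 − €7.61/€154.53 = 0.064754

6.48%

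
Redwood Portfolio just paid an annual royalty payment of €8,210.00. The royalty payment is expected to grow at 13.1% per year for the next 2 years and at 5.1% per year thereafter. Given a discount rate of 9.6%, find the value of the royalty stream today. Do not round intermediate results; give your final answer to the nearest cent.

€221406.32

D_1 = 9285.51000
D_2 = 10501.91181
Terminal value at year 2: TV = D_2×(1+g_2)/(r−g_2) = 11037.50931/0.045 = 245277.98472
P_0 = D_1/(1+r)^1 + D_2/(1+r)^2 + TV/(1+r)^2
    = 8472.18066 + 8742.73387 + 204191.40664 = 221406.32117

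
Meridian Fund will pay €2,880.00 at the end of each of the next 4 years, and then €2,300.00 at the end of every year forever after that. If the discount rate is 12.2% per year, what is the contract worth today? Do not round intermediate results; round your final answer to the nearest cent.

€20606.73

PV of 4-year annuity: €2,880.00 × [1 − (1+0.122)^−4] / 0.122 = 8710.84666
Perpetuity value at year 4: €2,300.00 / 0.122 = 18852.45902
PV of perpetuity: 18852.45902 / (1+0.122)^4 = 11895.88008
Total PV = 8710.84666 + 11895.88008 = 20606.72675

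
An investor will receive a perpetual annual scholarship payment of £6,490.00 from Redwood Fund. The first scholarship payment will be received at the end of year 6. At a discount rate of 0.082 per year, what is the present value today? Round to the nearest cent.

£53369.67

Value at end of year 5: C / r = £6,490.00 / 0.082 = £79,146.3415
Discount to today: PV = £79,146.3415 / (1 + 0.082)^5 = £79,146.3415 / 1.482983 = £53,369.67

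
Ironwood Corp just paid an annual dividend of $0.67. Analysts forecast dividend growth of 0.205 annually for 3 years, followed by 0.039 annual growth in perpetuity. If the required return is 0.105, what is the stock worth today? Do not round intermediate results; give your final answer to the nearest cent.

$16.07

D_1 = 0.80735
D_2 = 0.97286
D_3 = 1.17229
Terminal value at year 3: TV = D_3×(1+g_2)/(r−g_2) = 1.21801/0.066 = 18.45472
P_0 = D_1/(1+r)^1 + D_2/(1+r)^2 + D_3/(1+r)^3 + TV/(1+r)^3
    = 0.73063 + 0.79675 + 0.86886 + 13.67794 = 16.07419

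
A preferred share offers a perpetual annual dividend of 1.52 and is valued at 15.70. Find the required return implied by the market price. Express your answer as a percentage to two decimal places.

P = C/r ⇒ r = C/P = 1.52/15.70 = 0.096815

9.68%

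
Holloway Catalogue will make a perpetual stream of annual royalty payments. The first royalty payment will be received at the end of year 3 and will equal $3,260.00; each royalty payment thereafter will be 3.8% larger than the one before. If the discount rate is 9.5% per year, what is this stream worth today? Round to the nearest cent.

Value at end of year 2: C₁ / (r − g) = $3,260.00 / (0.095 − 0.038) = $57,192.9825
Discount to today: PV = $57,192.9825 / (1 + 0.095)^2 = $57,192.9825 / 1.199025 = $47,699.57

$47699.57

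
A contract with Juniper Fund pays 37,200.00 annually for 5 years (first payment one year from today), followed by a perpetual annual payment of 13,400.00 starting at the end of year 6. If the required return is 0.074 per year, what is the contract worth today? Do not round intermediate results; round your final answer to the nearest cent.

277629.48

PV of 5-year annuity: 37,200.00 × [1 − (1+0.074)^−5] / 0.074 = 150907.58062
Perpetuity value at year 5: 13,400.00 / 0.074 = 181081.08108
PV of perpetuity: 181081.08108 / (1+0.074)^5 = 126721.89882
Total PV = 150907.58062 + 126721.89882 = 277629.47943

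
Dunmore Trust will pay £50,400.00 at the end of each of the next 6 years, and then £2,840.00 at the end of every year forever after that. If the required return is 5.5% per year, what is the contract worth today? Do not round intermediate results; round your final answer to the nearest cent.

£289223.79

PV of 6-year annuity: £50,400.00 × [1 − (1+0.055)^−6] / 0.055 = 251774.72756
Perpetuity value at year 6: £2,840.00 / 0.055 = 51636.36364
PV of perpetuity: 51636.36364 / (1+0.055)^6 = 37449.05756
Total PV = 251774.72756 + 37449.05756 = 289223.78512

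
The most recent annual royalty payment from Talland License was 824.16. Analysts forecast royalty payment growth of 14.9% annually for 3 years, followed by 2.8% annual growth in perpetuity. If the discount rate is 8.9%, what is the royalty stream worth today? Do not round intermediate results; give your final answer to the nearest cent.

D_1 = 946.95984
D_2 = 1088.05686
D_3 = 1250.17733
Terminal value at year 3: TV = D_3×(1+g_2)/(r−g_2) = 1285.18229/0.061 = 21068.56218
P_0 = D_1/(1+r)^1 + D_2/(1+r)^2 + D_3/(1+r)^3 + TV/(1+r)^3
    = 869.56826 + 917.47836 + 968.02813 + 16313.65445 = 19068.72921

19068.73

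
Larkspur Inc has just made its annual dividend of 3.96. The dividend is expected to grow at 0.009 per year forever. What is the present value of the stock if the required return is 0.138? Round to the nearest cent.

D₁ = D₀ × (1 + g) = 3.96 × 1.009 = 3.9956
Growing perpetuity: P = D₁ / (r − g) = 3.9956 / (0.138 − 0.009) = 30.97

30.97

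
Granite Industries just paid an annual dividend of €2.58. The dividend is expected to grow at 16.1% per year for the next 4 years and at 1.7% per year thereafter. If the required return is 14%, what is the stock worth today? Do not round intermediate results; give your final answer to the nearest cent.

€33.75

D_1 = 2.99538
D_2 = 3.47764
D_3 = 4.03754
D_4 = 4.68758
Terminal value at year 4: TV = D_4×(1+g_2)/(r−g_2) = 4.76727/0.123 = 38.75827
P_0 = D_1/(1+r)^1 + D_2/(1+r)^2 + D_3/(1+r)^3 + D_4/(1+r)^4 + TV/(1+r)^4
    = 2.62753 + 2.67593 + 2.72522 + 2.77542 + 22.94801 = 33.75211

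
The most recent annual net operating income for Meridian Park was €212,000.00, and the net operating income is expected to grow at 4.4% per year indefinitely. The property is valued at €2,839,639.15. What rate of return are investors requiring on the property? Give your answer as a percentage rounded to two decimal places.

12.19%

D₁ = €212,000.00 × 1.044 = €221,328.0000
P = D₁/(r − g) ⇒ r = D₁/P + g = €221,328.0000/€2,839,639.15 + 0.044 = 0.077942 + 0.044 = 0.121942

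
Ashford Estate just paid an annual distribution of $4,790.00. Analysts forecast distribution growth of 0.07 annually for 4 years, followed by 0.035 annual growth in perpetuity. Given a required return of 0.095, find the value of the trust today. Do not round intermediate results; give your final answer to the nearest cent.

$93427.20

D_1 = 5125.30000
D_2 = 5484.07100
D_3 = 5867.95597
D_4 = 6278.71289
Terminal value at year 4: TV = D_4×(1+g_2)/(r−g_2) = 6498.46784/0.06 = 108307.79732
P_0 = D_1/(1+r)^1 + D_2/(1+r)^2 + D_3/(1+r)^3 + D_4/(1+r)^4 + TV/(1+r)^4
    = 4680.63927 + 4573.77536 + 4469.35126 + 4367.31128 + 75336.11960 = 93427.19677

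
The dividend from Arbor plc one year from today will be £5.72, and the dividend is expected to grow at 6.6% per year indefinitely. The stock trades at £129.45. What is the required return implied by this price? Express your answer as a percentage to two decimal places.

11.02%

P = D₁/(r − g) ⇒ r = D₁/P + g = £5.7200/£129.45 + 0.066 = 0.044187 + 0.066 = 0.110187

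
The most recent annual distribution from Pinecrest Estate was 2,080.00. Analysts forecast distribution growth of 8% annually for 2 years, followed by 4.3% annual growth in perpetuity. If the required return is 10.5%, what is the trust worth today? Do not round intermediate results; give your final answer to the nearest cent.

D_1 = 2246.40000
D_2 = 2426.11200
Terminal value at year 2: TV = D_2×(1+g_2)/(r−g_2) = 2530.43482/0.062 = 40813.46477
P_0 = D_1/(1+r)^1 + D_2/(1+r)^2 + TV/(1+r)^2
    = 2032.94118 + 1986.94703 + 33425.57669 = 37445.46490

37445.46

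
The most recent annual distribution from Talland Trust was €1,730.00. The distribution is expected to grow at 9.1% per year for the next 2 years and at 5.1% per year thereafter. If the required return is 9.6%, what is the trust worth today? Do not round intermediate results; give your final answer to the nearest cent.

€43473.65

D_1 = 1887.43000
D_2 = 2059.18613
Terminal value at year 2: TV = D_2×(1+g_2)/(r−g_2) = 2164.20462/0.045 = 48093.43606
P_0 = D_1/(1+r)^1 + D_2/(1+r)^2 + TV/(1+r)^2
    = 1722.10766 + 1714.25133 + 40037.29226 = 43473.65126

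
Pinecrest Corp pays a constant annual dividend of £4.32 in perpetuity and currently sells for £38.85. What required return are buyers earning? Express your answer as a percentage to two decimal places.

P = C/r ⇒ r = C/P = £4.32/£38.85 = 0.111197

11.12%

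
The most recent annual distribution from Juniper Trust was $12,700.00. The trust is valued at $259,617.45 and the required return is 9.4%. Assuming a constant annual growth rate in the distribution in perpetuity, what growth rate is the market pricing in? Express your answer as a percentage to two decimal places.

P = D₀(1+g)/(r−g) ⇒ P(r−g) = D₀(1+g) ⇒ g(P+D₀) = P·r − D₀
g = (P·r − D₀)/(P + D₀) = ($259,617.45×0.094 − $12,700.00) / ($259,617.45 + $12,700.00) = 0.042979

4.30%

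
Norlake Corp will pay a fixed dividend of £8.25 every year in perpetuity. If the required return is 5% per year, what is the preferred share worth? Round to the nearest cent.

Level perpetuity: PV = C / r = £8.25 / 0.05 = £165.00

£165.00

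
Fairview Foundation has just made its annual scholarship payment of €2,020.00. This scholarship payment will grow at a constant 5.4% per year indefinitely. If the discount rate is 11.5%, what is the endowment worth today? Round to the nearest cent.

€34902.95

D₁ = D₀ × (1 + g) = €2,020.00 × 1.054 = €2,129.0800
Growing perpetuity: P = D₁ / (r − g) = €2,129.0800 / (0.115 − 0.054) = €34,902.95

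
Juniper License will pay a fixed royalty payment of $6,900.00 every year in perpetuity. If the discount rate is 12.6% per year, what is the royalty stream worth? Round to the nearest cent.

$54761.90

Level perpetuity: PV = C / r = $6,900.00 / 0.126 = $54,761.90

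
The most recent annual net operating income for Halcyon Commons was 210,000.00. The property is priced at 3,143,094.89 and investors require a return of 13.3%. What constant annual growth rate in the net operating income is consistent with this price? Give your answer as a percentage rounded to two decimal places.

P = D₀(1+g)/(r−g) ⇒ P(r−g) = D₀(1+g) ⇒ g(P+D₀) = P·r − D₀
g = (P·r − D₀)/(P + D₀) = (3,143,094.89×0.133 − 210,000.00) / (3,143,094.89 + 210,000.00) = 0.062042

6.20%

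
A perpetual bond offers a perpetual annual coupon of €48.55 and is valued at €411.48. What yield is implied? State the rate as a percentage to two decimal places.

P = C/r ⇒ r = C/P = €48.55/€411.48 = 0.117989

11.80%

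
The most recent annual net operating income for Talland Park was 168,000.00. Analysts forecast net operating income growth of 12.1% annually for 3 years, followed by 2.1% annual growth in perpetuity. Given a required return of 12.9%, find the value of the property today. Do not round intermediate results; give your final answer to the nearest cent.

D_1 = 188328.00000
D_2 = 211115.68800
D_3 = 236660.68625
Terminal value at year 3: TV = D_3×(1+g_2)/(r−g_2) = 241630.56066/0.108 = 2237320.00610
P_0 = D_1/(1+r)^1 + D_2/(1+r)^2 + D_3/(1+r)^3 + TV/(1+r)^3
    = 166809.56599 + 165627.56729 + 164453.94414 + 1554698.86080 = 2051589.93822

2051589.94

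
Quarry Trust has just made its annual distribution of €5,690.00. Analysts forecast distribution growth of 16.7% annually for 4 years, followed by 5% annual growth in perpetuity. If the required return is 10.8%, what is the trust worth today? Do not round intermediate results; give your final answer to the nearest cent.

€152720.14

D_1 = 6640.23000
D_2 = 7749.14841
D_3 = 9043.25619
D_4 = 10553.47998
Terminal value at year 4: TV = D_4×(1+g_2)/(r−g_2) = 11081.15398/0.058 = 191054.37893
P_0 = D_1/(1+r)^1 + D_2/(1+r)^2 + D_3/(1+r)^3 + D_4/(1+r)^4 + TV/(1+r)^4
    = 5992.98736 + 6312.10853 + 6648.22262 + 7002.23447 + 126764.58954 = 152720.14252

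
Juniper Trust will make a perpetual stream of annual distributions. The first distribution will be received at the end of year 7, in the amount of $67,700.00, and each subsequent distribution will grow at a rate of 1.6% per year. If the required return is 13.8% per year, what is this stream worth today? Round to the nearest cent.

Value at end of year 6: C₁ / (r − g) = $67,700.00 / (0.138 − 0.016) = $554,918.0328
Discount to today: PV = $554,918.0328 / (1 + 0.138)^6 = $554,918.0328 / 2.171969 = $255,490.80

$255490.80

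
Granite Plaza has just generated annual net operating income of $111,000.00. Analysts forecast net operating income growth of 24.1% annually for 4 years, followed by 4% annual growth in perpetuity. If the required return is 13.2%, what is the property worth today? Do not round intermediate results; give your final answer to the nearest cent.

D_1 = 137751.00000
D_2 = 170948.99100
D_3 = 212147.69783
D_4 = 263275.29301
Terminal value at year 4: TV = D_4×(1+g_2)/(r−g_2) = 273806.30473/0.092 = 2976155.48618
P_0 = D_1/(1+r)^1 + D_2/(1+r)^2 + D_3/(1+r)^3 + D_4/(1+r)^4 + TV/(1+r)^4
    = 121688.16254 + 133405.48562 + 146251.06683 + 160333.54588 + 1812466.17079 = 2374144.43166

$2374144.43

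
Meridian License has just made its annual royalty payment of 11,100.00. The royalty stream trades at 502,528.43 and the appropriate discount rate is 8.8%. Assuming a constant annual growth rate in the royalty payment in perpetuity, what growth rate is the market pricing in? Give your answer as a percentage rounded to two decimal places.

6.45%

P = D₀(1+g)/(r−g) ⇒ P(r−g) = D₀(1+g) ⇒ g(P+D₀) = P·r − D₀
g = (P·r − D₀)/(P + D₀) = (502,528.43×0.088 − 11,100.00) / (502,528.43 + 11,100.00) = 0.064487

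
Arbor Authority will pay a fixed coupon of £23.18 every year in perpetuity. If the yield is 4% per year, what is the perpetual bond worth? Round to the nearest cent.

£579.50

Level perpetuity: PV = C / r = £23.18 / 0.04 = £579.50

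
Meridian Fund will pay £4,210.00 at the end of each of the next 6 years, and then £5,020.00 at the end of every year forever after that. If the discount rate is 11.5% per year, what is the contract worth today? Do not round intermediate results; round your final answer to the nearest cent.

£40274.24

PV of 6-year annuity: £4,210.00 × [1 − (1+0.115)^−6] / 0.115 = 17556.93788
Perpetuity value at year 6: £5,020.00 / 0.115 = 43652.17391
PV of perpetuity: 43652.17391 / (1+0.115)^6 = 22717.29787
Total PV = 17556.93788 + 22717.29787 = 40274.23575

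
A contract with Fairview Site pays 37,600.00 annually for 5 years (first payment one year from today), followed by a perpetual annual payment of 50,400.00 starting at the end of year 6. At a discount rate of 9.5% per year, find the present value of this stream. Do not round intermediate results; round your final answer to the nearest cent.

PV of 5-year annuity: 37,600.00 × [1 − (1+0.095)^−5] / 0.095 = 144373.05037
Perpetuity value at year 5: 50,400.00 / 0.095 = 530526.31579
PV of perpetuity: 530526.31579 / (1+0.095)^5 = 337004.99295
Total PV = 144373.05037 + 337004.99295 = 481378.04332

481378.04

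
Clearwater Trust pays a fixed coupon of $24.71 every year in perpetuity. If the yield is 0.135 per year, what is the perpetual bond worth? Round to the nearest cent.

$183.04

Level perpetuity: PV = C / r = $24.71 / 0.135 = $183.04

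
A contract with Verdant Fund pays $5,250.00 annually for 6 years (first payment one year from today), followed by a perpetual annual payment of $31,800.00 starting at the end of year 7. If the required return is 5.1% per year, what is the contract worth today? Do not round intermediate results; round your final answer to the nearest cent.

$489199.68

PV of 6-year annuity: $5,250.00 × [1 − (1+0.051)^−6] / 0.051 = 26562.37641
Perpetuity value at year 6: $31,800.00 / 0.051 = 623529.41176
PV of perpetuity: 623529.41176 / (1+0.051)^6 = 462637.30320
Total PV = 26562.37641 + 462637.30320 = 489199.67961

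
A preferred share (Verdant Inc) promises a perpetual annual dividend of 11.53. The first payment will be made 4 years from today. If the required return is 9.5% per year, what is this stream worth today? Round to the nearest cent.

92.44

Value at end of year 3: C / r = 11.53 / 0.095 = 121.3684
Discount to today: PV = 121.3684 / (1 + 0.095)^3 = 121.3684 / 1.312932 = 92.44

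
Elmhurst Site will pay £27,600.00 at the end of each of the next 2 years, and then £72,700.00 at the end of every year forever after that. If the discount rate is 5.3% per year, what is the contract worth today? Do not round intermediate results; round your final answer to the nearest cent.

PV of 2-year annuity: £27,600.00 × [1 − (1+0.053)^−2] / 0.053 = 51102.39906
Perpetuity value at year 2: £72,700.00 / 0.053 = 1371698.11321
PV of perpetuity: 1371698.11321 / (1+0.053)^2 = 1237091.43162
Total PV = 51102.39906 + 1237091.43162 = 1288193.83068

£1288193.83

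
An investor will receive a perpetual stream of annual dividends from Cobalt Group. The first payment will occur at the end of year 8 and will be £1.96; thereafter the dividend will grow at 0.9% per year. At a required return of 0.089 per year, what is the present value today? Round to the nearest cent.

£13.49

Value at end of year 7: C₁ / (r − g) = £1.96 / (0.089 − 0.009) = £24.5000
Discount to today: PV = £24.5000 / (1 + 0.089)^7 = £24.5000 / 1.816332 = £13.49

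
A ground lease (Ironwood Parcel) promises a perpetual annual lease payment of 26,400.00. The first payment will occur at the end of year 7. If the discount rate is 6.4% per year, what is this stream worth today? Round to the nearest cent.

Value at end of year 6: C / r = 26,400.00 / 0.064 = 412,500.0000
Discount to today: PV = 412,500.0000 / (1 + 0.064)^6 = 412,500.0000 / 1.450941 = 284,298.25

284298.25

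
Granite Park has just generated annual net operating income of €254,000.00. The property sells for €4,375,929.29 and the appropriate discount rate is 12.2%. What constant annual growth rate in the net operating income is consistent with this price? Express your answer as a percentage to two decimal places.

P = D₀(1+g)/(r−g) ⇒ P(r−g) = D₀(1+g) ⇒ g(P+D₀) = P·r − D₀
g = (P·r − D₀)/(P + D₀) = (€4,375,929.29×0.122 − €254,000.00) / (€4,375,929.29 + €254,000.00) = 0.060447

6.04%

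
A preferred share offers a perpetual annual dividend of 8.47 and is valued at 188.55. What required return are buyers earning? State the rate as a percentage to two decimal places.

4.49%

P = C/r ⇒ r = C/P = 8.47/188.55 = 0.044922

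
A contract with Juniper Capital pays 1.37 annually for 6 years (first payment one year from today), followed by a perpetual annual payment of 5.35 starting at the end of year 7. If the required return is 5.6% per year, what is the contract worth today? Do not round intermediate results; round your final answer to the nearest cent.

75.72

PV of 6-year annuity: 1.37 × [1 − (1+0.056)^−6] / 0.056 = 6.82224
Perpetuity value at year 6: 5.35 / 0.056 = 95.53571
PV of perpetuity: 95.53571 / (1+0.056)^6 = 68.89413
Total PV = 6.82224 + 68.89413 = 75.71637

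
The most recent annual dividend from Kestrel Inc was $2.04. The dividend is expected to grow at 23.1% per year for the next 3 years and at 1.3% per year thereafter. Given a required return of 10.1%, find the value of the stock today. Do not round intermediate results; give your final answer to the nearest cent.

D_1 = 2.51124
D_2 = 3.09134
D_3 = 3.80544
Terminal value at year 3: TV = D_3×(1+g_2)/(r−g_2) = 3.85491/0.088 = 43.80575
P_0 = D_1/(1+r)^1 + D_2/(1+r)^2 + D_3/(1+r)^3 + TV/(1+r)^3
    = 2.28087 + 2.55018 + 2.85130 + 32.82231 = 40.50466

$40.50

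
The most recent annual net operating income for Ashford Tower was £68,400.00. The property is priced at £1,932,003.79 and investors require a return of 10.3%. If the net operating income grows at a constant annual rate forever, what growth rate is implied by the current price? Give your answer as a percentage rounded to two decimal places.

6.53%

P = D₀(1+g)/(r−g) ⇒ P(r−g) = D₀(1+g) ⇒ g(P+D₀) = P·r − D₀
g = (P·r − D₀)/(P + D₀) = (£1,932,003.79×0.103 − £68,400.00) / (£1,932,003.79 + £68,400.00) = 0.065285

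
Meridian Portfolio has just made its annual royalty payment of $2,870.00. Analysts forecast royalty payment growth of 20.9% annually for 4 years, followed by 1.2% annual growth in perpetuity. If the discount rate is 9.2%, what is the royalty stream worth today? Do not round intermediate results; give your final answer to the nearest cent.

D_1 = 3469.83000
D_2 = 4195.02447
D_3 = 5071.78458
D_4 = 6131.78756
Terminal value at year 4: TV = D_4×(1+g_2)/(r−g_2) = 6205.36901/0.08 = 77567.11266
P_0 = D_1/(1+r)^1 + D_2/(1+r)^2 + D_3/(1+r)^3 + D_4/(1+r)^4 + TV/(1+r)^4
    = 3177.50000 + 3517.94643 + 3894.86926 + 4312.17668 + 54549.03501 = 69451.52738

$69451.53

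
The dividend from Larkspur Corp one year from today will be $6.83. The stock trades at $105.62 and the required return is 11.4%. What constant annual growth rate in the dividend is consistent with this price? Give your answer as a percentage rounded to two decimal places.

4.93%

P = D₁/(r−g) ⇒ g = r − D₁/P = 0.114 − $6.83/$105.62 = 0.049334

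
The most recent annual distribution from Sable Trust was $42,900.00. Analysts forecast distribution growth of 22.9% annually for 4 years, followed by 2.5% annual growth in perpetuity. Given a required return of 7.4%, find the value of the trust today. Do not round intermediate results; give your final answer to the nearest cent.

D_1 = 52724.10000
D_2 = 64797.91890
D_3 = 79636.64233
D_4 = 97873.43342
Terminal value at year 4: TV = D_4×(1+g_2)/(r−g_2) = 100320.26926/0.049 = 2047352.43381
P_0 = D_1/(1+r)^1 + D_2/(1+r)^2 + D_3/(1+r)^3 + D_4/(1+r)^4 + TV/(1+r)^4
    = 49091.34078 + 56176.21771 + 64283.58619 + 73561.01250 + 1538776.28190 = 1781888.43908

$1781888.44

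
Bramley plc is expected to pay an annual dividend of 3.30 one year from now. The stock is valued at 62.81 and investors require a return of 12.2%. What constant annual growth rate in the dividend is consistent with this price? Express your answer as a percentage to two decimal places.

6.95%

P = D₁/(r−g) ⇒ g = r − D₁/P = 0.122 − 3.30/62.81 = 0.069461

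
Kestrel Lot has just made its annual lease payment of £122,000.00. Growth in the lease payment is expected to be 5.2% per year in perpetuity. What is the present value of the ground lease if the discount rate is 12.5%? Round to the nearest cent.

£1758136.99

D₁ = D₀ × (1 + g) = £122,000.00 × 1.052 = £128,344.0000
Growing perpetuity: P = D₁ / (r − g) = £128,344.0000 / (0.125 − 0.052) = £1,758,136.99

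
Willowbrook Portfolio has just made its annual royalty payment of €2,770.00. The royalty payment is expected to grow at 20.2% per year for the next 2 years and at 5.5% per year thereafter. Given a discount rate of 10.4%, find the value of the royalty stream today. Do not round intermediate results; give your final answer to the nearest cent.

D_1 = 3329.54000
D_2 = 4002.10708
Terminal value at year 2: TV = D_2×(1+g_2)/(r−g_2) = 4222.22297/0.049 = 86167.81570
P_0 = D_1/(1+r)^1 + D_2/(1+r)^2 + TV/(1+r)^2
    = 3015.88768 + 3283.60235 + 70697.96893 = 76997.45896

€76997.46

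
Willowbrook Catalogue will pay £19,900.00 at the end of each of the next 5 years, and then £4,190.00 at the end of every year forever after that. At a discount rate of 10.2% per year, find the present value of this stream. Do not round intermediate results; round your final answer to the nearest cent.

PV of 5-year annuity: £19,900.00 × [1 − (1+0.102)^−5] / 0.102 = 75052.80257
Perpetuity value at year 5: £4,190.00 / 0.102 = 41078.43137
PV of perpetuity: 41078.43137 / (1+0.102)^5 = 25275.85636
Total PV = 75052.80257 + 25275.85636 = 100328.65893

£100328.66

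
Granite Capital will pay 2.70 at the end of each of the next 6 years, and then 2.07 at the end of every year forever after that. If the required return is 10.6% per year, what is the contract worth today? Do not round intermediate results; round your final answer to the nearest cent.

22.22

PV of 6-year annuity: 2.70 × [1 − (1+0.106)^−6] / 0.106 = 11.55529
Perpetuity value at year 6: 2.07 / 0.106 = 19.52830
PV of perpetuity: 19.52830 / (1+0.106)^6 = 10.66925
Total PV = 11.55529 + 10.66925 = 22.22454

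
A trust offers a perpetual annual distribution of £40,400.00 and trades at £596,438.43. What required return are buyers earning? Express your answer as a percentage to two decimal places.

6.77%

P = C/r ⇒ r = C/P = £40,400.00/£596,438.43 = 0.067735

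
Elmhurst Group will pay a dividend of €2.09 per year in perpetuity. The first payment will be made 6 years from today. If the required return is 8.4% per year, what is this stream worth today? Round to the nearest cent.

Value at end of year 5: C / r = €2.09 / 0.084 = €24.8810
Discount to today: PV = €24.8810 / (1 + 0.084)^5 = €24.8810 / 1.496740 = €16.62

€16.62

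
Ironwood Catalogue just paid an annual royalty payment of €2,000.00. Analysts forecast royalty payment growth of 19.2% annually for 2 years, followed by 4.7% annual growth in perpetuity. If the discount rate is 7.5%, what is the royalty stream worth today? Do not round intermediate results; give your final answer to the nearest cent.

D_1 = 2384.00000
D_2 = 2841.72800
Terminal value at year 2: TV = D_2×(1+g_2)/(r−g_2) = 2975.28922/0.028 = 106260.32914
P_0 = D_1/(1+r)^1 + D_2/(1+r)^2 + TV/(1+r)^2
    = 2217.67442 + 2459.03991 + 91950.52819 = 96627.24252

€96627.24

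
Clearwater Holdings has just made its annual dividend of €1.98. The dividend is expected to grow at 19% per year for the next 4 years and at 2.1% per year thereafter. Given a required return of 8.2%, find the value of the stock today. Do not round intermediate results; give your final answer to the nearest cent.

D_1 = 2.35620
D_2 = 2.80388
D_3 = 3.33661
D_4 = 3.97057
Terminal value at year 4: TV = D_4×(1+g_2)/(r−g_2) = 4.05395/0.061 = 66.45826
P_0 = D_1/(1+r)^1 + D_2/(1+r)^2 + D_3/(1+r)^3 + D_4/(1+r)^4 + TV/(1+r)^4
    = 2.17763 + 2.39499 + 2.63405 + 2.89697 + 48.48863 = 58.59228

€58.59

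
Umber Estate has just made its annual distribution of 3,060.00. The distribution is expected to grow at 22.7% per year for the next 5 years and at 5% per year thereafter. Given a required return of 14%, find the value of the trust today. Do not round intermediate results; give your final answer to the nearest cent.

70746.76

D_1 = 3754.62000
D_2 = 4606.91874
D_3 = 5652.68929
D_4 = 6935.84976
D_5 = 8510.28766
Terminal value at year 5: TV = D_5×(1+g_2)/(r−g_2) = 8935.80204/0.09 = 99286.68937
P_0 = D_1/(1+r)^1 + D_2/(1+r)^2 + D_3/(1+r)^3 + D_4/(1+r)^4 + D_5/(1+r)^5 + TV/(1+r)^5
    = 3293.52632 + 3544.87438 + 3815.40426 + 4106.57985 + 4419.97674 + 51566.39525 = 70746.75679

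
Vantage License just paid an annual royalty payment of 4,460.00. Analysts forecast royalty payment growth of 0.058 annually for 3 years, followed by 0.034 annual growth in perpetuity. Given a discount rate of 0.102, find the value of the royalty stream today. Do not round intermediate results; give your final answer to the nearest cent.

72354.55

D_1 = 4718.68000
D_2 = 4992.36344
D_3 = 5281.92052
Terminal value at year 3: TV = D_3×(1+g_2)/(r−g_2) = 5461.50582/0.068 = 80316.26202
P_0 = D_1/(1+r)^1 + D_2/(1+r)^2 + D_3/(1+r)^3 + TV/(1+r)^3
    = 4281.92377 + 4110.95767 + 3946.81780 + 60014.84715 = 72354.54639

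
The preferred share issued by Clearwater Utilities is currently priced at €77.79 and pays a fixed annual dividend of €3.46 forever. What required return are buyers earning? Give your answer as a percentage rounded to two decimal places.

4.45%

P = C/r ⇒ r = C/P = €3.46/€77.79 = 0.044479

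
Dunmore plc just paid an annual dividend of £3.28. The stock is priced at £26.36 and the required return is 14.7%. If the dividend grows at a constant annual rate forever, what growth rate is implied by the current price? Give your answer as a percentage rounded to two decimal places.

P = D₀(1+g)/(r−g) ⇒ P(r−g) = D₀(1+g) ⇒ g(P+D₀) = P·r − D₀
g = (P·r − D₀)/(P + D₀) = (£26.36×0.147 − £3.28) / (£26.36 + £3.28) = 0.020072

2.01%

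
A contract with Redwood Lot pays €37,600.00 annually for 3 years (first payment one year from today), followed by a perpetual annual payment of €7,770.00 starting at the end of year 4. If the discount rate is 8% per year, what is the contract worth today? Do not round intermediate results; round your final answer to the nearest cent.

PV of 3-year annuity: €37,600.00 × [1 − (1+0.08)^−3] / 0.08 = 96898.84672
Perpetuity value at year 3: €7,770.00 / 0.08 = 97125.00000
PV of perpetuity: 97125.00000 / (1+0.08)^3 = 77100.95641
Total PV = 96898.84672 + 77100.95641 = 173999.80313

€173999.80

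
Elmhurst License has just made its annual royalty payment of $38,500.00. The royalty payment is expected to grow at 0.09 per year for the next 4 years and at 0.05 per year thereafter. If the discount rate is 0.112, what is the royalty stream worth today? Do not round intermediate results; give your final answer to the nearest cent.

D_1 = 41965.00000
D_2 = 45741.85000
D_3 = 49858.61650
D_4 = 54345.89199
Terminal value at year 4: TV = D_4×(1+g_2)/(r−g_2) = 57063.18658/0.062 = 920373.97717
P_0 = D_1/(1+r)^1 + D_2/(1+r)^2 + D_3/(1+r)^3 + D_4/(1+r)^4 + TV/(1+r)^4
    = 37738.30935 + 36991.68812 + 36259.83818 + 35542.46728 + 601928.88136 = 748461.18429

$748461.18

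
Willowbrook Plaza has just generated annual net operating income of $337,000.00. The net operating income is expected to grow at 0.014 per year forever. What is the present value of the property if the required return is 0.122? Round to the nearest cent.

$3164055.56

D₁ = D₀ × (1 + g) = $337,000.00 × 1.014 = $341,718.0000
Growing perpetuity: P = D₁ / (r − g) = $341,718.0000 / (0.122 − 0.014) = $3,164,055.56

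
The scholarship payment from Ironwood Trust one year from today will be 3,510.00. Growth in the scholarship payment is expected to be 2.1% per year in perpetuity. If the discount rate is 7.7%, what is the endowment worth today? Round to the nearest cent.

Growing perpetuity: P = D₁ / (r − g) = 3,510.0000 / (0.077 − 0.021) = 62,678.57

62678.57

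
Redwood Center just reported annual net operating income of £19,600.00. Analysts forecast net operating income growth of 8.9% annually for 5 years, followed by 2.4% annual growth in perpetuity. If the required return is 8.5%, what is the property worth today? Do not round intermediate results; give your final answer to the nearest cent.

D_1 = 21344.40000
D_2 = 23244.05160
D_3 = 25312.77219
D_4 = 27565.60892
D_5 = 30018.94811
Terminal value at year 5: TV = D_5×(1+g_2)/(r−g_2) = 30739.40287/0.061 = 503924.63715
P_0 = D_1/(1+r)^1 + D_2/(1+r)^2 + D_3/(1+r)^3 + D_4/(1+r)^4 + D_5/(1+r)^5 + TV/(1+r)^5
    = 19672.25806 + 19744.78252 + 19817.57434 + 19890.63453 + 19963.96405 + 335132.77362 = 434221.98712

£434221.99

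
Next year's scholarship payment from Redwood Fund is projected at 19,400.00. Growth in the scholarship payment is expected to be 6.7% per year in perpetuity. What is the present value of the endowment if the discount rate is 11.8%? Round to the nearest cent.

380392.16

Growing perpetuity: P = D₁ / (r − g) = 19,400.0000 / (0.118 − 0.067) = 380,392.16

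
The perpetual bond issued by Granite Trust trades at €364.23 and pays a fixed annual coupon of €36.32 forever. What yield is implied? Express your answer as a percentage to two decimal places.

P = C/r ⇒ r = C/P = €36.32/€364.23 = 0.099717

9.97%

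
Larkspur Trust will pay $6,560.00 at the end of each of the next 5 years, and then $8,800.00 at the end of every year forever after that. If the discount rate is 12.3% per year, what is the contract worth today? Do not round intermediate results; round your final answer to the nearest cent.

PV of 5-year annuity: $6,560.00 × [1 − (1+0.123)^−5] / 0.123 = 23472.63592
Perpetuity value at year 5: $8,800.00 / 0.123 = 71544.71545
PV of perpetuity: 71544.71545 / (1+0.123)^5 = 40057.03311
Total PV = 23472.63592 + 40057.03311 = 63529.66903

$63529.67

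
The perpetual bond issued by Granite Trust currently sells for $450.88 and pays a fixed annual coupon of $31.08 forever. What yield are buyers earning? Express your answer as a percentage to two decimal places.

P = C/r ⇒ r = C/P = $31.08/$450.88 = 0.068932

6.89%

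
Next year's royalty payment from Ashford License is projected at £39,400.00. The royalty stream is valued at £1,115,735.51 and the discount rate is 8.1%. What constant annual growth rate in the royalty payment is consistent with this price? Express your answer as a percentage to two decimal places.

4.57%

P = D₁/(r−g) ⇒ g = r − D₁/P = 0.081 − £39,400.00/£1,115,735.51 = 0.045687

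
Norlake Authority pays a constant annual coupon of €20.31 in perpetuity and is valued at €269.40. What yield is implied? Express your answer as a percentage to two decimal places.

7.54%

P = C/r ⇒ r = C/P = €20.31/€269.40 = 0.075390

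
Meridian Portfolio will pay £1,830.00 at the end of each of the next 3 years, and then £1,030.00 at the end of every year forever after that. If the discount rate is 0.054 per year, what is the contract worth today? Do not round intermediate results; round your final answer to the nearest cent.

PV of 3-year annuity: £1,830.00 × [1 − (1+0.054)^−3] / 0.054 = 4946.42519
Perpetuity value at year 3: £1,030.00 / 0.054 = 19074.07407
PV of perpetuity: 19074.07407 / (1+0.054)^3 = 16290.02055
Total PV = 4946.42519 + 16290.02055 = 21236.44574

£21236.45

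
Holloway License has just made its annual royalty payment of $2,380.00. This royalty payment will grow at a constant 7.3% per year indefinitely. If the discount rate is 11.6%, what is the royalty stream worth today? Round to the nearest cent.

D₁ = D₀ × (1 + g) = $2,380.00 × 1.073 = $2,553.7400
Growing perpetuity: P = D₁ / (r − g) = $2,553.7400 / (0.116 − 0.073) = $59,389.30

$59389.30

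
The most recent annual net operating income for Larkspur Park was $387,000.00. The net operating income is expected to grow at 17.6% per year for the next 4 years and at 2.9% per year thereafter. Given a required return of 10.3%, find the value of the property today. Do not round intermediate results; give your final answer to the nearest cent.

$8775443.10

D_1 = 455112.00000
D_2 = 535211.71200
D_3 = 629408.97331
D_4 = 740184.95261
Terminal value at year 4: TV = D_4×(1+g_2)/(r−g_2) = 761650.31624/0.074 = 10292571.84109
P_0 = D_1/(1+r)^1 + D_2/(1+r)^2 + D_3/(1+r)^3 + D_4/(1+r)^4 + TV/(1+r)^4
    = 412612.87398 + 439920.88831 + 469036.23268 + 500078.52188 + 6953794.58126 = 8775443.09811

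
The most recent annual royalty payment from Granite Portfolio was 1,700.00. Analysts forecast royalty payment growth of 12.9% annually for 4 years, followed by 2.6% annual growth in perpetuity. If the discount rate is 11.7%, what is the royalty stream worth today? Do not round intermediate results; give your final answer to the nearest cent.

D_1 = 1919.30000
D_2 = 2166.88970
D_3 = 2446.41847
D_4 = 2762.00645
Terminal value at year 4: TV = D_4×(1+g_2)/(r−g_2) = 2833.81862/0.091 = 31140.86398
P_0 = D_1/(1+r)^1 + D_2/(1+r)^2 + D_3/(1+r)^3 + D_4/(1+r)^4 + TV/(1+r)^4
    = 1718.26321 + 1736.72261 + 1755.38033 + 1774.23849 + 20004.05155 = 26988.65619

26988.66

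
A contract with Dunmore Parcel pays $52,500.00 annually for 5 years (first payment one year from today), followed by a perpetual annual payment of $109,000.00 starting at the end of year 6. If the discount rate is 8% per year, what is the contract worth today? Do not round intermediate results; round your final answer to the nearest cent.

PV of 5-year annuity: $52,500.00 × [1 − (1+0.08)^−5] / 0.08 = 209617.27695
Perpetuity value at year 5: $109,000.00 / 0.08 = 1362500.00000
PV of perpetuity: 1362500.00000 / (1+0.08)^5 = 927294.60596
Total PV = 209617.27695 + 927294.60596 = 1136911.88291

$1136911.88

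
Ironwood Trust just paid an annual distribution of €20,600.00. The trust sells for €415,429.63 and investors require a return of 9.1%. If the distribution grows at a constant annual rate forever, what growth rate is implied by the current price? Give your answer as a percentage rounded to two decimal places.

P = D₀(1+g)/(r−g) ⇒ P(r−g) = D₀(1+g) ⇒ g(P+D₀) = P·r − D₀
g = (P·r − D₀)/(P + D₀) = (€415,429.63×0.091 − €20,600.00) / (€415,429.63 + €20,600.00) = 0.039456

3.95%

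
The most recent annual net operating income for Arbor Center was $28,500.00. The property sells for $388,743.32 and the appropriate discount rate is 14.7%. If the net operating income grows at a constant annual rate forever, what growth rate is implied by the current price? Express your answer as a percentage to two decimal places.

P = D₀(1+g)/(r−g) ⇒ P(r−g) = D₀(1+g) ⇒ g(P+D₀) = P·r − D₀
g = (P·r − D₀)/(P + D₀) = ($388,743.32×0.147 − $28,500.00) / ($388,743.32 + $28,500.00) = 0.068654

6.87%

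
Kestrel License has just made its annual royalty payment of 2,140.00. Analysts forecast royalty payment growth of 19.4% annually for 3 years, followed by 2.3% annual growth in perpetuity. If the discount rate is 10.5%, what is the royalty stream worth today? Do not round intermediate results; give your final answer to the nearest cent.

D_1 = 2555.16000
D_2 = 3050.86104
D_3 = 3642.72808
Terminal value at year 3: TV = D_3×(1+g_2)/(r−g_2) = 3726.51083/0.082 = 45445.25400
P_0 = D_1/(1+r)^1 + D_2/(1+r)^2 + D_3/(1+r)^3 + TV/(1+r)^3
    = 2312.36199 + 2498.60653 + 2699.85176 + 33682.29700 = 41193.11728

41193.12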